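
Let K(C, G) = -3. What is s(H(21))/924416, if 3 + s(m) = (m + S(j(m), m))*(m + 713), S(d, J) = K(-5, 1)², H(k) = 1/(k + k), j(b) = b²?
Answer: 11344621/1630669824 ≈ 0.0069570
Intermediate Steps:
H(k) = 1/(2*k)
S(d, J) = 9 (S(d, J) = (-3)² = 9)
s(m) = -3 + (9 + m)*(713 + m) (s(m) = -3 + (m + 9)*(m + 713) = -3 + (9 + m)*(713 + m))
s(H(21))/924416 = (6414 + ((½)/21)² + 722*((½)/21))/924416 = (6414 + ((½)*(1/21))² + 722*((½)*(1/21)))*(1/924416) = (6414 + (1/42)² + 722*(1/42))*(1/924416) = (6414 + 1/1764 + 361/21)*(1/924416) = (11344621/1764)*(1/924416) = 11344621/1630669824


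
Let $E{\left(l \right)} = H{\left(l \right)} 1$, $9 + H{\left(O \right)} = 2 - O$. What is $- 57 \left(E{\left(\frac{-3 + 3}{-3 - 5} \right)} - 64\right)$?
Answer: $4047$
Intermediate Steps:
$H{\left(O \right)} = -7 - O$ ($H{\left(O \right)} = -9 - \left(-2 + O\right) = -7 - O$)
$E{\left(l \right)} = -7 - l$ ($E{\left(l \right)} = \left(-7 - l\right) 1 = -7 - l$)
$- 57 \left(E{\left(\frac{-3 + 3}{-3 - 5} \right)} - 64\right) = - 57 \left(\left(-7 - \frac{-3 + 3}{-3 - 5}\right) - 64\right) = - 57 \left(\left(-7 - \frac{0}{-8}\right) - 64\right) = - 57 \left(\left(-7 - 0 \left(- \frac{1}{8}\right)\right) - 64\right) = - 57 \left(\left(-7 - 0\right) - 64\right) = - 57 \left(\left(-7 + 0\right) - 64\right) = - 57 \left(-7 - 64\right) = \left(-57\right) \left(-71\right) = 4047$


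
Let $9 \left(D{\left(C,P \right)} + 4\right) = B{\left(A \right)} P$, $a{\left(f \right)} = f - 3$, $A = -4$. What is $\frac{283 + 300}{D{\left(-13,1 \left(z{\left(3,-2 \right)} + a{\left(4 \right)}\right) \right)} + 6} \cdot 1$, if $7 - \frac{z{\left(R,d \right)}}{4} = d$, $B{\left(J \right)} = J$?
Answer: $- \frac{5247}{130} \approx -40.362$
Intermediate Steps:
$z{\left(R,d \right)} = 28 - 4 d$
$a{\left(f \right)} = -3 + f$
$D{\left(C,P \right)} = -4 - \frac{4 P}{9}$ ($D{\left(C,P \right)} = -4 + \frac{\left(-4\right) P}{9} = -4 - \frac{4 P}{9}$)
$\frac{283 + 300}{D{\left(-13,1 \left(z{\left(3,-2 \right)} + a{\left(4 \right)}\right) \right)} + 6} \cdot 1 = \frac{283 + 300}{\left(-4 - \frac{4 \cdot 1 \left(\left(28 - -8\right) + \left(-3 + 4\right)\right)}{9}\right) + 6} \cdot 1 = \frac{583}{\left(-4 - \frac{4 \cdot 1 \left(\left(28 + 8\right) + 1\right)}{9}\right) + 6} \cdot 1 = \frac{583}{\left(-4 - \frac{4 \cdot 1 \left(36 + 1\right)}{9}\right) + 6} \cdot 1 = \frac{583}{\left(-4 - \frac{4 \cdot 1 \cdot 37}{9}\right) + 6} \cdot 1 = \frac{583}{\left(-4 - \frac{148}{9}\right) + 6} \cdot 1 = \frac{583}{- \frac{184}{9} + 6} \cdot 1 = \frac{583}{- \frac{130}{9}} \cdot 1 = 583 \left(- \frac{9}{130}\right) 1 = \left(- \frac{5247}{130}\right) 1 = - \frac{5247}{130}$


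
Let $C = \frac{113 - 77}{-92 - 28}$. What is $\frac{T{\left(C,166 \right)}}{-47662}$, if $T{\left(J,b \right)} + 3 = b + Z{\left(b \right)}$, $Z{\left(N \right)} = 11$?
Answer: $- \frac{87}{23831} \approx -0.0036507$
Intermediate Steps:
$C = - \frac{3}{10}$ ($C = \frac{36}{-120} = 36 \left(- \frac{1}{120}\right) = - \frac{3}{10} \approx -0.3$)
$T{\left(J,b \right)} = 8 + b$ ($T{\left(J,b \right)} = -3 + \left(b + 11\right) = -3 + \left(11 + b\right) = 8 + b$)
$\frac{T{\left(C,166 \right)}}{-47662} = \frac{8 + 166}{-47662} = 174 \left(- \frac{1}{47662}\right) = - \frac{87}{23831}$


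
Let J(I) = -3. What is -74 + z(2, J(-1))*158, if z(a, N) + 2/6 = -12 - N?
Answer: -4646/3 ≈ -1548.7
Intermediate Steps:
z(a, N) = -37/3 - N (z(a, N) = -⅓ + (-12 - N) = -37/3 - N)
-74 + z(2, J(-1))*158 = -74 + (-37/3 - 1*(-3))*158 = -74 + (-37/3 + 3)*158 = -74 - 28/3*158 = -74 - 4424/3 = -4646/3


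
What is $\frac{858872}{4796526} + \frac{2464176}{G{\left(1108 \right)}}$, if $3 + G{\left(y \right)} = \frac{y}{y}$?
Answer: $- \frac{422124376244}{342609} \approx -1.2321 \cdot 10^{6}$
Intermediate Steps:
$G{\left(y \right)} = -2$ ($G{\left(y \right)} = -3 + \frac{y}{y} = -3 + 1 = -2$)
$\frac{858872}{4796526} + \frac{2464176}{G{\left(1108 \right)}} = \frac{858872}{4796526} + \frac{2464176}{-2} = 858872 \cdot \frac{1}{4796526} + 2464176 \left(- \frac{1}{2}\right) = \frac{61348}{342609} - 1232088 = - \frac{422124376244}{342609}$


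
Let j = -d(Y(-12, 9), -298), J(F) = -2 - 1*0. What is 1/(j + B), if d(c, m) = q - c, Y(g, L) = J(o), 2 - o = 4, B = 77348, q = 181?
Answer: 1/77165 ≈ 1.2959e-5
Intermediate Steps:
o = -2 (o = 2 - 1*4 = 2 - 4 = -2)
J(F) = -2 (J(F) = -2 + 0 = -2)
Y(g, L) = -2
d(c, m) = 181 - c
j = -183 (j = -(181 - 1*(-2)) = -(181 + 2) = -1*183 = -183)
1/(j + B) = 1/(-183 + 77348) = 1/77165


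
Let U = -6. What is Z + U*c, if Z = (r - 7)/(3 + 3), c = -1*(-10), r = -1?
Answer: -184/3 ≈ -61.333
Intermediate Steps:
c = 10
Z = -4/3 (Z = (-1 - 7)/(3 + 3) = -8/6 = -8*1/6 = -4/3 ≈ -1.3333)
Z + U*c = -4/3 - 6*10 = -4/3 - 60 = -184/3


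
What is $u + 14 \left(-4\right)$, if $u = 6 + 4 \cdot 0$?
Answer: $-50$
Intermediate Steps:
$u = 6$ ($u = 6 + 0 = 6$)
$u + 14 \left(-4\right) = 6 + 14 \left(-4\right) = 6 - 56 = -50$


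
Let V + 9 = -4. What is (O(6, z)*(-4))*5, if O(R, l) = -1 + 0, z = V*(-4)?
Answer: 20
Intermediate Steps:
V = -13 (V = -9 - 4 = -13)
z = 52 (z = -13*(-4) = 52)
O(R, l) = -1
(O(6, z)*(-4))*5 = -1*(-4)*5 = 4*5 = 20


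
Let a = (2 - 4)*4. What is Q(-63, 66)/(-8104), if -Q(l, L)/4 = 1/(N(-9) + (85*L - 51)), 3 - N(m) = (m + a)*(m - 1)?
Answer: 1/10924192 ≈ 9.1540e-8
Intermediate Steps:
a = -8 (a = -2*4 = -8)
N(m) = 3 - (-1 + m)*(-8 + m) (N(m) = 3 - (m - 8)*(m - 1) = 3 - (-8 + m)*(-1 + m) = 3 - (-1 + m)*(-8 + m))
Q(l, L) = -4/(-218 + 85*L) (Q(l, L) = -4/((-5 - 1*(-9)² + 9*(-9)) + (85*L - 51)) = -4/((-5 - 1*81 - 81) + (-51 + 85*L)) = -4/((-5 - 81 - 81) + (-51 + 85*L)) = -4/(-167 + (-51 + 85*L)) = -4/(-218 + 85*L))
Q(-63, 66)/(-8104) = -4/(-218 + 85*66)/(-8104) = -4/(-218 + 5610)*(-1/8104) = -4/5392*(-1/8104) = -4*1/5392*(-1/8104) = -1/1348*(-1/8104) = 1/10924192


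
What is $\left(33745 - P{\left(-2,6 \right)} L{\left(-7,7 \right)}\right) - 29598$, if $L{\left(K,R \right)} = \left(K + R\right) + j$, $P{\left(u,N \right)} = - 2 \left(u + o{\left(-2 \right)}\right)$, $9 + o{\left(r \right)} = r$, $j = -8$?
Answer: $4355$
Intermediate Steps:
$o{\left(r \right)} = -9 + r$
$P{\left(u,N \right)} = 22 - 2 u$ ($P{\left(u,N \right)} = - 2 \left(u - 11\right) = - 2 \left(-11 + u\right) = 22 - 2 u$)
$L{\left(K,R \right)} = -8 + K + R$ ($L{\left(K,R \right)} = \left(K + R\right) - 8 = -8 + K + R$)
$\left(33745 - P{\left(-2,6 \right)} L{\left(-7,7 \right)}\right) - 29598 = \left(33745 - \left(22 - -4\right) \left(-8 - 7 + 7\right)\right) - 29598 = \left(33745 - \left(22 + 4\right) \left(-8\right)\right) - 29598 = \left(33745 - 26 \left(-8\right)\right) - 29598 = \left(33745 - -208\right) - 29598 = \left(33745 + 208\right) - 29598 = 33953 - 29598 = 4355$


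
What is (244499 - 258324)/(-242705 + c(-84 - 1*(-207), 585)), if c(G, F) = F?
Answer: 2765/48424 ≈ 0.057100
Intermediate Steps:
(244499 - 258324)/(-242705 + c(-84 - 1*(-207), 585)) = (244499 - 258324)/(-242705 + 585) = -13825/(-242120) = -13825*(-1/242120) = 2765/48424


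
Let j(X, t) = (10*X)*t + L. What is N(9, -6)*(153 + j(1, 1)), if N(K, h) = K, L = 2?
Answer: 1485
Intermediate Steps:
j(X, t) = 2 + 10*X*t (j(X, t) = (10*X)*t + 2 = 10*X*t + 2 = 2 + 10*X*t)
N(9, -6)*(153 + j(1, 1)) = 9*(153 + (2 + 10*1*1)) = 9*(153 + (2 + 10)) = 9*(153 + 12) = 9*165 = 1485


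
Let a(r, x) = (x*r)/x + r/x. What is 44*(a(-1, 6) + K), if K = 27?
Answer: 3410/3 ≈ 1136.7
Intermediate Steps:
a(r, x) = r + r/x (a(r, x) = (r*x)/x + r/x = r + r/x)
44*(a(-1, 6) + K) = 44*((-1 - 1/6) + 27) = 44*((-1 - 1*⅙) + 27) = 44*((-1 - ⅙) + 27) = 44*(-7/6 + 27) = 44*(155/6) = 3410/3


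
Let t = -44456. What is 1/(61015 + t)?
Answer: 1/16559 ≈ 6.0390e-5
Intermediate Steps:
1/(61015 + t) = 1/(61015 - 44456) = 1/16559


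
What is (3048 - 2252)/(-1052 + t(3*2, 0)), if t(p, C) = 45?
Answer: -796/1007 ≈ -0.79047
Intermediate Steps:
(3048 - 2252)/(-1052 + t(3*2, 0)) = (3048 - 2252)/(-1052 + 45) = 796/(-1007) = 796*(-1/1007) = -796/1007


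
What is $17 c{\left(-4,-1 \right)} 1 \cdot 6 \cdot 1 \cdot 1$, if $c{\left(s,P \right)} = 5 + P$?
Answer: $408$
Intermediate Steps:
$17 c{\left(-4,-1 \right)} 1 \cdot 6 \cdot 1 \cdot 1 = 17 \left(5 - 1\right) 1 \cdot 6 \cdot 1 \cdot 1 = 17 \cdot 4 \cdot 1 \cdot 6 \cdot 1 = 17 \cdot 4 \cdot 6 \cdot 1 = 17 \cdot 24 \cdot 1 = 408 \cdot 1 = 408$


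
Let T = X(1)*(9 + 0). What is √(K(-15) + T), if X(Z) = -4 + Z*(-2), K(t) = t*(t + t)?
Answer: 6*√11 ≈ 19.900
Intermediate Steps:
K(t) = 2*t² (K(t) = t*(2*t) = 2*t²)
X(Z) = -4 - 2*Z
T = -54 (T = (-4 - 2*1)*(9 + 0) = (-4 - 2)*9 = -6*9 = -54)
√(K(-15) + T) = √(2*(-15)² - 54) = √(2*225 - 54) = √(450 - 54) = √396 = 6*√11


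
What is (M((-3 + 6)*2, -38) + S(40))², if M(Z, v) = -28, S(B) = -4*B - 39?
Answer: 51529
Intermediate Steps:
S(B) = -39 - 4*B
(M((-3 + 6)*2, -38) + S(40))² = (-28 + (-39 - 4*40))² = (-28 + (-39 - 160))² = (-28 - 199)² = (-227)² = 51529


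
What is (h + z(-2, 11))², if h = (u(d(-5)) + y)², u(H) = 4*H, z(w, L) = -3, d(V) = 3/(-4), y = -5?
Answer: 3721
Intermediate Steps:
d(V) = -¾ (d(V) = 3*(-¼) = -¾)
h = 64 (h = (4*(-¾) - 5)² = (-3 - 5)² = (-8)² = 64)
(h + z(-2, 11))² = (64 - 3)² = 61² = 3721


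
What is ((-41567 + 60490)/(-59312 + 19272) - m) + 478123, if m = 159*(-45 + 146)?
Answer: 18501023637/40040 ≈ 4.6206e+5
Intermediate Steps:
m = 16059 (m = 159*101 = 16059)
((-41567 + 60490)/(-59312 + 19272) - m) + 478123 = ((-41567 + 60490)/(-59312 + 19272) - 1*16059) + 478123 = (18923/(-40040) - 16059) + 478123 = (18923*(-1/40040) - 16059) + 478123 = (-18923/40040 - 16059) + 478123 = -643021283/40040 + 478123 = 18501023637/40040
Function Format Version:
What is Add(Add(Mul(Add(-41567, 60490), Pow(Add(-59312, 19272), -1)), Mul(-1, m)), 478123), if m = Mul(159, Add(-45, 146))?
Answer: Rational(18501023637, 40040) ≈ 4.6206e+5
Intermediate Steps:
m = 16059 (m = Mul(159, 101) = 16059)
Add(Add(Mul(Add(-41567, 60490), Pow(Add(-59312, 19272), -1)), Mul(-1, m)), 478123) = Add(Add(Mul(Add(-41567, 60490), Pow(Add(-59312, 19272), -1)), Mul(-1, 16059)), 478123) = Add(Add(Mul(18923, Pow(-40040, -1)), -16059), 478123) = Add(Add(Mul(18923, Rational(-1, 40040)), -16059), 478123) = Add(Add(Rational(-18923, 40040), -16059), 478123) = Add(Rational(-643021283, 40040), 478123) = Rational(18501023637, 40040)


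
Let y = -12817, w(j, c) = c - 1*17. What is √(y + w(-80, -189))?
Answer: 3*I*√1447 ≈ 114.12*I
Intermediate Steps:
w(j, c) = -17 + c (w(j, c) = c - 17 = -17 + c)
√(y + w(-80, -189)) = √(-12817 + (-17 - 189)) = √(-12817 - 206) = √(-13023) = 3*I*√1447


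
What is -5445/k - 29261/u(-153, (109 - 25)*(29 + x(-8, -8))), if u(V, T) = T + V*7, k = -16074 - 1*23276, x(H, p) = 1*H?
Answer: -229529393/5453910 ≈ -42.085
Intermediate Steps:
x(H, p) = H
k = -39350 (k = -16074 - 23276 = -39350)
u(V, T) = T + 7*V
-5445/k - 29261/u(-153, (109 - 25)*(29 + x(-8, -8))) = -5445/(-39350) - 29261/((109 - 25)*(29 - 8) + 7*(-153)) = -5445*(-1/39350) - 29261/(84*21 - 1071) = 1089/7870 - 29261/(1764 - 1071) = 1089/7870 - 29261/693 = -229529393/5453910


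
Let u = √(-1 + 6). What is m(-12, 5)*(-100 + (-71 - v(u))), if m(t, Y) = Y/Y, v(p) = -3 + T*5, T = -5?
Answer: -143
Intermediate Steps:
u = √5 ≈ 2.2361
v(p) = -28 (v(p) = -3 - 5*5 = -3 - 25 = -28)
m(t, Y) = 1
m(-12, 5)*(-100 + (-71 - v(u))) = 1*(-100 + (-71 - 1*(-28))) = 1*(-100 + (-71 + 28)) = 1*(-100 - 43) = 1*(-143) = -143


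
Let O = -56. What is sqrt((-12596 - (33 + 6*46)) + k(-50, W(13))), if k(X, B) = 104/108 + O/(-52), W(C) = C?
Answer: I*sqrt(176628621)/117 ≈ 113.59*I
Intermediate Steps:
k(X, B) = 716/351 (k(X, B) = 104/108 - 56/(-52) = 104*(1/108) - 56*(-1/52) = 26/27 + 14/13 = 716/351)
sqrt((-12596 - (33 + 6*46)) + k(-50, W(13))) = sqrt((-12596 - (33 + 6*46)) + 716/351) = sqrt((-12596 - (33 + 276)) + 716/351) = sqrt((-12596 - 1*309) + 716/351) = sqrt((-12596 - 309) + 716/351) = sqrt(-12905 + 716/351) = sqrt(-4528939/351) = I*sqrt(176628621)/117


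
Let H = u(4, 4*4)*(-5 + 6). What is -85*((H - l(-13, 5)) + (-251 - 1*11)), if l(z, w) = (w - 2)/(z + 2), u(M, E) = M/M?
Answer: 243780/11 ≈ 22162.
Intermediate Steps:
u(M, E) = 1
l(z, w) = (-2 + w)/(2 + z)
H = 1 (H = 1*(-5 + 6) = 1*1 = 1)
-85*((H - l(-13, 5)) + (-251 - 1*11)) = -85*((1 - (-2 + 5)/(2 - 13)) + (-251 - 1*11)) = -85*((1 - 3/(-11)) + (-251 - 11)) = -85*((1 - (-1)*3/11) - 262) = -85*((1 - 1*(-3/11)) - 262) = -85*((1 + 3/11) - 262) = -85*(14/11 - 262) = -85*(-2868/11) = 243780/11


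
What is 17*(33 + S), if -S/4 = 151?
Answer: -9707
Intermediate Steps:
S = -604 (S = -4*151 = -604)
17*(33 + S) = 17*(33 - 604) = 17*(-571) = -9707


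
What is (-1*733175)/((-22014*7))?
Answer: 733175/154098 ≈ 4.7579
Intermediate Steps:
(-1*733175)/((-22014*7)) = -733175/((-11007*14)) = -733175/(-154098) = -733175*(-1/154098) = 733175/154098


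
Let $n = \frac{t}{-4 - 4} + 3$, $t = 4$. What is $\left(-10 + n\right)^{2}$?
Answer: $\frac{225}{4} \approx 56.25$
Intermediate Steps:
$n = \frac{5}{2}$ ($n = \frac{1}{-4 - 4} \cdot 4 + 3 = \frac{1}{-8} \cdot 4 + 3 = \left(- \frac{1}{8}\right) 4 + 3 = - \frac{1}{2} + 3 = \frac{5}{2} \approx 2.5$)
$\left(-10 + n\right)^{2} = \left(-10 + \frac{5}{2}\right)^{2} = \left(- \frac{15}{2}\right)^{2} = \frac{225}{4}$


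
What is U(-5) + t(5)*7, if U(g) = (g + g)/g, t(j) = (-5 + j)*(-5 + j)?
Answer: 2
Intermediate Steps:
t(j) = (-5 + j)**2
U(g) = 2 (U(g) = (2*g)/g = 2)
U(-5) + t(5)*7 = 2 + (-5 + 5)**2*7 = 2 + 0**2*7 = 2 + 0*7 = 2 + 0 = 2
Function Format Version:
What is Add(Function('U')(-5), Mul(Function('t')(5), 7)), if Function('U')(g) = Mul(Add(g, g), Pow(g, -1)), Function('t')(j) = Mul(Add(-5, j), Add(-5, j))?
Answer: 2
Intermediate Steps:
Function('t')(j) = Pow(Add(-5, j), 2)
Function('U')(g) = 2 (Function('U')(g) = Mul(Mul(2, g), Pow(g, -1)) = 2)
Add(Function('U')(-5), Mul(Function('t')(5), 7)) = Add(2, Mul(Pow(Add(-5, 5), 2), 7)) = Add(2, Mul(Pow(0, 2), 7)) = Add(2, Mul(0, 7)) = Add(2, 0) = 2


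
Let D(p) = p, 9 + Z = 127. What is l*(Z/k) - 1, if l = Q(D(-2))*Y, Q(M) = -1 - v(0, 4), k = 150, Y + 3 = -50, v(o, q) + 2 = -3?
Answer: -12583/75 ≈ -167.77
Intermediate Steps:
v(o, q) = -5 (v(o, q) = -2 - 3 = -5)
Y = -53 (Y = -3 - 50 = -53)
Z = 118 (Z = -9 + 127 = 118)
Q(M) = 4 (Q(M) = -1 - 1*(-5) = -1 + 5 = 4)
l = -212 (l = 4*(-53) = -212)
l*(Z/k) - 1 = -25016/150 - 1 = -212*59/75 - 1 = -12508/75 - 1 = -12583/75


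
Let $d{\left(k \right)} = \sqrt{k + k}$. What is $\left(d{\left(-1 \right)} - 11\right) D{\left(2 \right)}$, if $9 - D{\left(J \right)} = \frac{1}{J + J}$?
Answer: $- \frac{385}{4} + \frac{35 i \sqrt{2}}{4} \approx -96.25 + 12.374 i$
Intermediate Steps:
$D{\left(J \right)} = 9 - \frac{1}{2 J}$ ($D{\left(J \right)} = 9 - \frac{1}{J + J} = 9 - \frac{1}{2 J}$)
$d{\left(k \right)} = \sqrt{2} \sqrt{k}$ ($d{\left(k \right)} = \sqrt{2 k} = \sqrt{2} \sqrt{k}$)
$\left(d{\left(-1 \right)} - 11\right) D{\left(2 \right)} = \left(\sqrt{2} \sqrt{-1} - 11\right) \left(9 - \frac{1}{2 \cdot 2}\right) = \left(\sqrt{2} i - 11\right) \left(9 - \frac{1}{4}\right) = \left(i \sqrt{2} - 11\right) \left(9 - \frac{1}{4}\right) = \left(-11 + i \sqrt{2}\right) \frac{35}{4} = - \frac{385}{4} + \frac{35 i \sqrt{2}}{4}$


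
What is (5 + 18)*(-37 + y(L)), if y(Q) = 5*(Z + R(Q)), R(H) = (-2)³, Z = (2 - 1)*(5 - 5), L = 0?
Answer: -1771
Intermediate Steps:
Z = 0 (Z = 1*0 = 0)
R(H) = -8
y(Q) = -40 (y(Q) = 5*(0 - 8) = 5*(-8) = -40)
(5 + 18)*(-37 + y(L)) = (5 + 18)*(-37 - 40) = 23*(-77) = -1771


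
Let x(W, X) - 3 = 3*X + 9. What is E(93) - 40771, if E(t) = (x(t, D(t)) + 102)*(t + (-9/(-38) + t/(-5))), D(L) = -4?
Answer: -3150014/95 ≈ -33158.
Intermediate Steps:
x(W, X) = 12 + 3*X (x(W, X) = 3 + (3*X + 9) = 3 + (9 + 3*X) = 12 + 3*X)
E(t) = 459/19 + 408*t/5 (E(t) = ((12 + 3*(-4)) + 102)*(t + (-9/(-38) + t/(-5))) = ((12 - 12) + 102)*(t + (-9*(-1/38) + t*(-1/5))) = (0 + 102)*(t + (9/38 - t/5)) = 102*(9/38 + 4*t/5) = 459/19 + 408*t/5)
E(93) - 40771 = (459/19 + (408/5)*93) - 40771 = (459/19 + 37944/5) - 40771 = 723231/95 - 40771 = -3150014/95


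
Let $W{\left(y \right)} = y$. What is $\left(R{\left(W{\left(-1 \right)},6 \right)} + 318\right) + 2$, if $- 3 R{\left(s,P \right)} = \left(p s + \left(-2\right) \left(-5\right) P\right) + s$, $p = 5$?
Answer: $302$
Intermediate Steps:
$R{\left(s,P \right)} = - 2 s - \frac{10 P}{3}$ ($R{\left(s,P \right)} = - \frac{\left(5 s + \left(-2\right) \left(-5\right) P\right) + s}{3} = - \frac{\left(5 s + 10 P\right) + s}{3} = - \frac{6 s + 10 P}{3} = - 2 s - \frac{10 P}{3}$)
$\left(R{\left(W{\left(-1 \right)},6 \right)} + 318\right) + 2 = \left(\left(\left(-2\right) \left(-1\right) - 20\right) + 318\right) + 2 = \left(\left(2 - 20\right) + 318\right) + 2 = \left(-18 + 318\right) + 2 = 300 + 2 = 302$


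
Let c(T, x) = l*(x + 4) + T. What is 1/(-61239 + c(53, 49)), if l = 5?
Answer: -1/60921 ≈ -1.6415e-5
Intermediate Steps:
c(T, x) = 20 + T + 5*x (c(T, x) = 5*(x + 4) + T = 5*(4 + x) + T = (20 + 5*x) + T = 20 + T + 5*x)
1/(-61239 + c(53, 49)) = 1/(-61239 + (20 + 53 + 5*49)) = 1/(-61239 + (20 + 53 + 245)) = 1/(-61239 + 318) = 1/(-60921) = -1/60921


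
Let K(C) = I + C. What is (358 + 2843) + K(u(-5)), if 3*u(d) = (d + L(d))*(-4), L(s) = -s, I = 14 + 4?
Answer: 3219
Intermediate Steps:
I = 18
u(d) = 0 (u(d) = ((d - d)*(-4))/3 = (0*(-4))/3 = (1/3)*0 = 0)
K(C) = 18 + C
(358 + 2843) + K(u(-5)) = (358 + 2843) + (18 + 0) = 3201 + 18 = 3219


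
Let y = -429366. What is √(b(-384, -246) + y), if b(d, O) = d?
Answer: 15*I*√1910 ≈ 655.55*I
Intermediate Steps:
√(b(-384, -246) + y) = √(-384 - 429366) = √(-429750) = 15*I*√1910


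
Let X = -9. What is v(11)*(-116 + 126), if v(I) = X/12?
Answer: -15/2 ≈ -7.5000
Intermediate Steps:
v(I) = -¾ (v(I) = -9/12 = -9*1/12 = -¾)
v(11)*(-116 + 126) = -3*(-116 + 126)/4 = -¾*10 = -15/2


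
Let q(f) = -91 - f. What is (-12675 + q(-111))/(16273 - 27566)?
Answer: 12655/11293 ≈ 1.1206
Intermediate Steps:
(-12675 + q(-111))/(16273 - 27566) = (-12675 + (-91 - 1*(-111)))/(16273 - 27566) = (-12675 + (-91 + 111))/(-11293) = (-12675 + 20)*(-1/11293) = -12655*(-1/11293) = 12655/11293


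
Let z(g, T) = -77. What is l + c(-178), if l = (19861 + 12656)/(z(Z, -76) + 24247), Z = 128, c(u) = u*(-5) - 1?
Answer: 21519647/24170 ≈ 890.35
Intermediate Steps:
c(u) = -1 - 5*u (c(u) = -5*u - 1 = -1 - 5*u)
l = 32517/24170 (l = (19861 + 12656)/(-77 + 24247) = 32517/24170 ≈ 1.3453)
l + c(-178) = 32517/24170 + (-1 - 5*(-178)) = 32517/24170 + (-1 + 890) = 32517/24170 + 889 = 21519647/24170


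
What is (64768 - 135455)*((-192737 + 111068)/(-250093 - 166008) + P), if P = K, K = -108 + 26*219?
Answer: -23472343952055/59443 ≈ -3.9487e+8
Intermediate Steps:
K = 5586 (K = -108 + 5694 = 5586)
P = 5586
(64768 - 135455)*((-192737 + 111068)/(-250093 - 166008) + P) = (64768 - 135455)*((-192737 + 111068)/(-250093 - 166008) + 5586) = -70687*(-81669/(-416101) + 5586) = -70687*(-81669*(-1/416101) + 5586) = -70687*(11667/59443 + 5586) = -70687*332060265/59443 = -23472343952055/59443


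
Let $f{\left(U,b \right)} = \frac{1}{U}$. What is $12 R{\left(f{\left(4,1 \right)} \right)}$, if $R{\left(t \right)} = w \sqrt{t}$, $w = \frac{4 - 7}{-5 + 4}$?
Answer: $18$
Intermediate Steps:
$w = 3$ ($w = - \frac{3}{-1} = \left(-3\right) \left(-1\right) = 3$)
$R{\left(t \right)} = 3 \sqrt{t}$
$12 R{\left(f{\left(4,1 \right)} \right)} = 12 \cdot 3 \sqrt{\frac{1}{4}} = 12 \cdot \frac{3}{2} = 18$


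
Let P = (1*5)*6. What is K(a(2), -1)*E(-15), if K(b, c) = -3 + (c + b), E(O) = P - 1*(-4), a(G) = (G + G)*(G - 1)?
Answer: 0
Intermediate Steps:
P = 30 (P = 5*6 = 30)
a(G) = 2*G*(-1 + G) (a(G) = (2*G)*(-1 + G) = 2*G*(-1 + G))
E(O) = 34 (E(O) = 30 - 1*(-4) = 30 + 4 = 34)
K(b, c) = -3 + b + c (K(b, c) = -3 + (b + c) = -3 + b + c)
K(a(2), -1)*E(-15) = (-3 + 2*2*(-1 + 2) - 1)*34 = (-3 + 2*2*1 - 1)*34 = (-3 + 4 - 1)*34 = 0*34 = 0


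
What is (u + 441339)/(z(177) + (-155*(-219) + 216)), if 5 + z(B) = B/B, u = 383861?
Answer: 825200/34157 ≈ 24.159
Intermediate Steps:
z(B) = -4 (z(B) = -5 + B/B = -5 + 1 = -4)
(u + 441339)/(z(177) + (-155*(-219) + 216)) = (383861 + 441339)/(-4 + (-155*(-219) + 216)) = 825200/(-4 + (33945 + 216)) = 825200/(-4 + 34161) = 825200/34157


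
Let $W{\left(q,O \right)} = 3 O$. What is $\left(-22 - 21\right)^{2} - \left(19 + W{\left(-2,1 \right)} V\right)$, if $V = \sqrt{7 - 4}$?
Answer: $1830 - 3 \sqrt{3} \approx 1824.8$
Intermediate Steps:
$V = \sqrt{3} \approx 1.732$
$\left(-22 - 21\right)^{2} - \left(19 + W{\left(-2,1 \right)} V\right) = \left(-22 - 21\right)^{2} - \left(19 + 3 \cdot 1 \sqrt{3}\right) = \left(-22 + \left(\left(-7 + 3\right) - 17\right)\right)^{2} - \left(19 + 3 \sqrt{3}\right) = \left(-22 - 21\right)^{2} - \left(19 + 3 \sqrt{3}\right) = \left(-43\right)^{2} - \left(19 + 3 \sqrt{3}\right) = 1849 - \left(19 + 3 \sqrt{3}\right) = 1830 - 3 \sqrt{3}$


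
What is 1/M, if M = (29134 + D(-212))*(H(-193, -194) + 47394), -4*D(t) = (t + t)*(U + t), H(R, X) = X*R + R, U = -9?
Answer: 1/483142244 ≈ 2.0698e-9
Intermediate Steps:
H(R, X) = R + R*X (H(R, X) = R*X + R = R + R*X)
D(t) = -t*(-9 + t)/2 (D(t) = -(t + t)*(-9 + t)/4 = -2*t*(-9 + t)/4 = -t*(-9 + t)/2)
M = 483142244 (M = (29134 + (½)*(-212)*(9 - 1*(-212)))*(-193*(1 - 194) + 47394) = (29134 + (½)*(-212)*(9 + 212))*(-193*(-193) + 47394) = (29134 + (½)*(-212)*221)*(37249 + 47394) = (29134 - 23426)*84643 = 5708*84643 = 483142244)
1/M = 1/483142244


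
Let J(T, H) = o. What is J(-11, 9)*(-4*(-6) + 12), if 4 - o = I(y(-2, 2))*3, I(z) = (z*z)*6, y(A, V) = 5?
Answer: -16056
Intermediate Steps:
I(z) = 6*z² (I(z) = z²*6 = 6*z²)
o = -446 (o = 4 - 6*5²*3 = 4 - 6*25*3 = 4 - 150*3 = 4 - 1*450 = 4 - 450 = -446)
J(T, H) = -446
J(-11, 9)*(-4*(-6) + 12) = -446*(-4*(-6) + 12) = -446*(24 + 12) = -446*36 = -16056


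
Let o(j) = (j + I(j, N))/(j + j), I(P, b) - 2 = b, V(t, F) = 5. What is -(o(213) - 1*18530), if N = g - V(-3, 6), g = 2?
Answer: 3946784/213 ≈ 18530.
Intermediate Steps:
N = -3 (N = 2 - 1*5 = 2 - 5 = -3)
I(P, b) = 2 + b
o(j) = (-1 + j)/(2*j) (o(j) = (j + (2 - 3))/(j + j) = (j - 1)/((2*j)) = (-1 + j)*(1/(2*j)) = (-1 + j)/(2*j))
-(o(213) - 1*18530) = -((½)*(-1 + 213)/213 - 1*18530) = -((½)*(1/213)*212 - 18530) = -(106/213 - 18530) = -1*(-3946784/213) = 3946784/213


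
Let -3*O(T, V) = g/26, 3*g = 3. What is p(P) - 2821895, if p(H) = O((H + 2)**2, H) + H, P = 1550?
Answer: -219986911/78 ≈ -2.8203e+6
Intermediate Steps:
g = 1 (g = (1/3)*3 = 1)
O(T, V) = -1/78 (O(T, V) = -1/(3*26) = -1/3*1/26 = -1/78)
p(H) = -1/78 + H
p(P) - 2821895 = (-1/78 + 1550) - 2821895 = 120899/78 - 2821895 = -219986911/78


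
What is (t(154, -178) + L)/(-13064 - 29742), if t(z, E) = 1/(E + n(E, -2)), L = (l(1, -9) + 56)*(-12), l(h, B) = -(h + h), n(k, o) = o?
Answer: 116641/7705080 ≈ 0.015138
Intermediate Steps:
l(h, B) = -2*h
L = -648 (L = (-2*1 + 56)*(-12) = (-2 + 56)*(-12) = 54*(-12) = -648)
t(z, E) = 1/(-2 + E) (t(z, E) = 1/(E - 2) = 1/(-2 + E))
(t(154, -178) + L)/(-13064 - 29742) = (1/(-2 - 178) - 648)/(-13064 - 29742) = (1/(-180) - 648)/(-42806) = (-1/180 - 648)*(-1/42806) = -116641/180*(-1/42806) = 116641/7705080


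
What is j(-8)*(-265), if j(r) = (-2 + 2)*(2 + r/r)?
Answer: 0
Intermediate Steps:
j(r) = 0 (j(r) = 0*(2 + 1) = 0*3 = 0)
j(-8)*(-265) = 0*(-265) = 0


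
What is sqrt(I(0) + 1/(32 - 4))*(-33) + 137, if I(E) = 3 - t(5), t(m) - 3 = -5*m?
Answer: 137 - 33*sqrt(4907)/14 ≈ -28.118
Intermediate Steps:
t(m) = 3 - 5*m
I(E) = 25 (I(E) = 3 - (3 - 5*5) = 3 - (3 - 25) = 3 - 1*(-22) = 3 + 22 = 25)
sqrt(I(0) + 1/(32 - 4))*(-33) + 137 = sqrt(25 + 1/(32 - 4))*(-33) + 137 = sqrt(25 + 1/28)*(-33) + 137 = sqrt(701/28)*(-33) + 137 = (sqrt(4907)/14)*(-33) + 137 = -33*sqrt(4907)/14 + 137 = 137 - 33*sqrt(4907)/14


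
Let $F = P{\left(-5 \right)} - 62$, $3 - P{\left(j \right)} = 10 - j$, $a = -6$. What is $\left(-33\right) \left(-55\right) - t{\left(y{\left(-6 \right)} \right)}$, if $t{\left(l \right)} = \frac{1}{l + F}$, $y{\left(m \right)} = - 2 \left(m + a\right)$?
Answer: $\frac{90751}{50} \approx 1815.0$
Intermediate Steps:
$P{\left(j \right)} = -7 + j$ ($P{\left(j \right)} = 3 - \left(10 - j\right) = 3 + \left(-10 + j\right) = -7 + j$)
$y{\left(m \right)} = 12 - 2 m$ ($y{\left(m \right)} = - 2 \left(m - 6\right) = - 2 \left(-6 + m\right) = 12 - 2 m$)
$F = -74$ ($F = \left(-7 - 5\right) - 62 = -12 - 62 = -74$)
$t{\left(l \right)} = \frac{1}{-74 + l}$ ($t{\left(l \right)} = \frac{1}{l - 74} = \frac{1}{-74 + l}$)
$\left(-33\right) \left(-55\right) - t{\left(y{\left(-6 \right)} \right)} = \left(-33\right) \left(-55\right) - \frac{1}{-74 + \left(12 - -12\right)} = 1815 - \frac{1}{-74 + \left(12 + 12\right)} = 1815 - \frac{1}{-74 + 24} = 1815 - \frac{1}{-50} = 1815 - - \frac{1}{50} = 1815 + \frac{1}{50} = \frac{90751}{50}$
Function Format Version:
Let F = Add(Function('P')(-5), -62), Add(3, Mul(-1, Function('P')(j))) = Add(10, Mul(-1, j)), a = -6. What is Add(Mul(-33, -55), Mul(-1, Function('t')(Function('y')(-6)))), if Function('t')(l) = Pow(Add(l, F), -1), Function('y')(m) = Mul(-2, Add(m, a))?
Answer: Rational(90751, 50) ≈ 1815.0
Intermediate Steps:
Function('P')(j) = Add(-7, j) (Function('P')(j) = Add(3, Mul(-1, Add(10, Mul(-1, j)))) = Add(3, Add(-10, j)) = Add(-7, j))
Function('y')(m) = Add(12, Mul(-2, m)) (Function('y')(m) = Mul(-2, Add(m, -6)) = Mul(-2, Add(-6, m)) = Add(12, Mul(-2, m)))
F = -74 (F = Add(Add(-7, -5), -62) = Add(-12, -62) = -74)
Function('t')(l) = Pow(Add(-74, l), -1) (Function('t')(l) = Pow(Add(l, -74), -1) = Pow(Add(-74, l), -1))
Add(Mul(-33, -55), Mul(-1, Function('t')(Function('y')(-6)))) = Add(Mul(-33, -55), Mul(-1, Pow(Add(-74, Add(12, Mul(-2, -6))), -1))) = Add(1815, Mul(-1, Pow(Add(-74, Add(12, 12)), -1))) = Add(1815, Mul(-1, Pow(Add(-74, 24), -1))) = Add(1815, Mul(-1, Pow(-50, -1))) = Add(1815, Mul(-1, Rational(-1, 50))) = Add(1815, Rational(1, 50)) = Rational(90751, 50)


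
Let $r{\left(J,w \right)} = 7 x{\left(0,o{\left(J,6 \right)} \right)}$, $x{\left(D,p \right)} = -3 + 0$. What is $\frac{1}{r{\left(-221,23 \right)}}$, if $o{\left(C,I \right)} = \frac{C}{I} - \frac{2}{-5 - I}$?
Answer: $- \frac{1}{21} \approx -0.047619$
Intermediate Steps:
$o{\left(C,I \right)} = - \frac{2}{-5 - I} + \frac{C}{I}$
$x{\left(D,p \right)} = -3$
$r{\left(J,w \right)} = -21$ ($r{\left(J,w \right)} = 7 \left(-3\right) = -21$)
$\frac{1}{r{\left(-221,23 \right)}} = \frac{1}{-21} = - \frac{1}{21}$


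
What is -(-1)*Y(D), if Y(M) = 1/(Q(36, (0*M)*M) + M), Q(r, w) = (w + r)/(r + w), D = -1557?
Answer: -1/1556 ≈ -0.00064267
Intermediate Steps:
Q(r, w) = 1 (Q(r, w) = (r + w)/(r + w) = 1)
Y(M) = 1/(1 + M)
-(-1)*Y(D) = -(-1)/(1 - 1557) = -(-1)/(-1556) = -(-1)*(-1)/1556 = -1*1/1556 = -1/1556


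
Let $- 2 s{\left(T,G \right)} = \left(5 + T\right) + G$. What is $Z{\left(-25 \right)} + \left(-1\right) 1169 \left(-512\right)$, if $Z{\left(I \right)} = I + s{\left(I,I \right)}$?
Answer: $\frac{1197051}{2} \approx 5.9853 \cdot 10^{5}$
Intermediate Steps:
$s{\left(T,G \right)} = - \frac{5}{2} - \frac{G}{2} - \frac{T}{2}$ ($s{\left(T,G \right)} = - \frac{\left(5 + T\right) + G}{2} = - \frac{5 + G + T}{2} = - \frac{5}{2} - \frac{G}{2} - \frac{T}{2}$)
$Z{\left(I \right)} = - \frac{5}{2}$ ($Z{\left(I \right)} = I - \left(\frac{5}{2} + I\right) = - \frac{5}{2}$)
$Z{\left(-25 \right)} + \left(-1\right) 1169 \left(-512\right) = - \frac{5}{2} + \left(-1\right) 1169 \left(-512\right) = - \frac{5}{2} - -598528 = - \frac{5}{2} + 598528 = \frac{1197051}{2}$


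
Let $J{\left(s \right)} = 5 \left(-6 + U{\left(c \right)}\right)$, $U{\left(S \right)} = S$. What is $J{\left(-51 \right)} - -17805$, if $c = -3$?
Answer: $17760$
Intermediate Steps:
$J{\left(s \right)} = -45$ ($J{\left(s \right)} = 5 \left(-6 - 3\right) = 5 \left(-9\right) = -45$)
$J{\left(-51 \right)} - -17805 = -45 - -17805 = -45 + 17805 = 17760$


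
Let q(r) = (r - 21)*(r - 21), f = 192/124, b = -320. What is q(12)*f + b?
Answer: -6032/31 ≈ -194.58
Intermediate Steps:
f = 48/31 (f = 192*(1/124) = 48/31 ≈ 1.5484)
q(r) = (-21 + r)² (q(r) = (-21 + r)*(-21 + r) = (-21 + r)²)
q(12)*f + b = (-21 + 12)²*(48/31) - 320 = (-9)²*(48/31) - 320 = 81*(48/31) - 320 = 3888/31 - 320 = -6032/31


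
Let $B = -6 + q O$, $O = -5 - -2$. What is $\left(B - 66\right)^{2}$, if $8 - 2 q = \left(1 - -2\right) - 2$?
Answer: $\frac{27225}{4} \approx 6806.3$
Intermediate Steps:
$O = -3$ ($O = -5 + 2 = -3$)
$q = \frac{7}{2}$ ($q = 4 - \frac{\left(1 - -2\right) - 2}{2} = 4 - \frac{\left(1 + 2\right) - 2}{2} = 4 - \frac{3 - 2}{2} = 4 - \frac{1}{2} = \frac{7}{2} \approx 3.5$)
$B = - \frac{33}{2}$ ($B = -6 + \frac{7}{2} \left(-3\right) = -6 - \frac{21}{2} = - \frac{33}{2} \approx -16.5$)
$\left(B - 66\right)^{2} = \left(- \frac{33}{2} - 66\right)^{2} = \left(- \frac{165}{2}\right)^{2} = \frac{27225}{4}$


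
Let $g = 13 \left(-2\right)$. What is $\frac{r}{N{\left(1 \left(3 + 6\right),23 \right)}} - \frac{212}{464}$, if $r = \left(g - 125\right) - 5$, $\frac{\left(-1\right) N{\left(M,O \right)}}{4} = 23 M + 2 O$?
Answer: $- \frac{8885}{29348} \approx -0.30275$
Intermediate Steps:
$N{\left(M,O \right)} = - 92 M - 8 O$ ($N{\left(M,O \right)} = - 4 \left(23 M + 2 O\right) = - 4 \left(2 O + 23 M\right) = - 92 M - 8 O$)
$g = -26$
$r = -156$ ($r = \left(-26 - 125\right) - 5 = -151 - 5 = -156$)
$\frac{r}{N{\left(1 \left(3 + 6\right),23 \right)}} - \frac{212}{464} = - \frac{156}{- 92 \cdot 1 \left(3 + 6\right) - 184} - \frac{212}{464} = - \frac{156}{- 92 \cdot 1 \cdot 9 - 184} - \frac{53}{116} = - \frac{156}{\left(-92\right) 9 - 184} - \frac{53}{116} = - \frac{156}{-828 - 184} - \frac{53}{116} = - \frac{156}{-1012} - \frac{53}{116} = \left(-156\right) \left(- \frac{1}{1012}\right) - \frac{53}{116} = \frac{39}{253} - \frac{53}{116} = - \frac{8885}{29348}$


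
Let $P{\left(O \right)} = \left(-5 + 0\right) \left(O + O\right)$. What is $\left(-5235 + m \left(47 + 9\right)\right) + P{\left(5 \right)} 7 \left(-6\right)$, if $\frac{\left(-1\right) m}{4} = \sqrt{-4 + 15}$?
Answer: $-3135 - 224 \sqrt{11} \approx -3877.9$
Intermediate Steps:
$P{\left(O \right)} = - 10 O$ ($P{\left(O \right)} = - 5 \cdot 2 O = - 10 O$)
$m = - 4 \sqrt{11}$ ($m = - 4 \sqrt{-4 + 15} = - 4 \sqrt{11} \approx -13.266$)
$\left(-5235 + m \left(47 + 9\right)\right) + P{\left(5 \right)} 7 \left(-6\right) = \left(-5235 + - 4 \sqrt{11} \left(47 + 9\right)\right) + \left(-10\right) 5 \cdot 7 \left(-6\right) = \left(-5235 + - 4 \sqrt{11} \cdot 56\right) + \left(-50\right) 7 \left(-6\right) = \left(-5235 - 224 \sqrt{11}\right) - -2100 = \left(-5235 - 224 \sqrt{11}\right) + 2100 = -3135 - 224 \sqrt{11}$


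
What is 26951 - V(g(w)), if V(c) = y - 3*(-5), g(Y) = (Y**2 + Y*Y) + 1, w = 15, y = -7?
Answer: 26943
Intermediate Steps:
g(Y) = 1 + 2*Y**2 (g(Y) = (Y**2 + Y**2) + 1 = 2*Y**2 + 1 = 1 + 2*Y**2)
V(c) = 8 (V(c) = -7 - 3*(-5) = -7 + 15 = 8)
26951 - V(g(w)) = 26951 - 1*8 = 26951 - 8 = 26943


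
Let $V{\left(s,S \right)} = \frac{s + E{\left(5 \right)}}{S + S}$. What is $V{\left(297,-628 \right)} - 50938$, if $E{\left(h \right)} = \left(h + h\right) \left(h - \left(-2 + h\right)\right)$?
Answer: $- \frac{63978445}{1256} \approx -50938.0$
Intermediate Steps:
$E{\left(h \right)} = 4 h$ ($E{\left(h \right)} = 2 h 2 = 4 h$)
$V{\left(s,S \right)} = \frac{20 + s}{2 S}$ ($V{\left(s,S \right)} = \frac{s + 4 \cdot 5}{S + S} = \frac{s + 20}{2 S} = \left(20 + s\right) \frac{1}{2 S} = \frac{20 + s}{2 S}$)
$V{\left(297,-628 \right)} - 50938 = \frac{20 + 297}{2 \left(-628\right)} - 50938 = \frac{1}{2} \left(- \frac{1}{628}\right) 317 - 50938 = - \frac{317}{1256} - 50938 = - \frac{63978445}{1256}$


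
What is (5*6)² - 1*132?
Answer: 768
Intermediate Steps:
(5*6)² - 1*132 = 30² - 132 = 900 - 132 = 768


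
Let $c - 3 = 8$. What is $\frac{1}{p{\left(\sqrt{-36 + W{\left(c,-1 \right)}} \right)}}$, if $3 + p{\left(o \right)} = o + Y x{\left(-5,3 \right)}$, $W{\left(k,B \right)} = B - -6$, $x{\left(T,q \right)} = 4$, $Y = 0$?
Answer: $- \frac{3}{40} - \frac{i \sqrt{31}}{40} \approx -0.075 - 0.13919 i$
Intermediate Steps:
$c = 11$ ($c = 3 + 8 = 11$)
$W{\left(k,B \right)} = 6 + B$ ($W{\left(k,B \right)} = B + 6 = 6 + B$)
$p{\left(o \right)} = -3 + o$ ($p{\left(o \right)} = -3 + \left(o + 0 \cdot 4\right) = -3 + \left(o + 0\right) = -3 + o$)
$\frac{1}{p{\left(\sqrt{-36 + W{\left(c,-1 \right)}} \right)}} = \frac{1}{-3 + \sqrt{-36 + \left(6 - 1\right)}} = \frac{1}{-3 + \sqrt{-36 + 5}} = \frac{1}{-3 + \sqrt{-31}} = \frac{1}{-3 + i \sqrt{31}}$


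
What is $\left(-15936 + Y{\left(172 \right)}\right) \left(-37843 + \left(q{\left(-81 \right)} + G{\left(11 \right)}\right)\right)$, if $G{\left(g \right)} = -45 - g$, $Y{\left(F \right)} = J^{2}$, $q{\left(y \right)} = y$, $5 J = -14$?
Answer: $\frac{3024757584}{5} \approx 6.0495 \cdot 10^{8}$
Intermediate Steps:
$J = - \frac{14}{5}$ ($J = \frac{1}{5} \left(-14\right) = - \frac{14}{5} \approx -2.8$)
$Y{\left(F \right)} = \frac{196}{25}$ ($Y{\left(F \right)} = \left(- \frac{14}{5}\right)^{2} = \frac{196}{25}$)
$\left(-15936 + Y{\left(172 \right)}\right) \left(-37843 + \left(q{\left(-81 \right)} + G{\left(11 \right)}\right)\right) = \left(-15936 + \frac{196}{25}\right) \left(-37843 - 137\right) = - \frac{398204 \left(-37843 - 137\right)}{25} = \left(- \frac{398204}{25}\right) \left(-37980\right) = \frac{3024757584}{5}$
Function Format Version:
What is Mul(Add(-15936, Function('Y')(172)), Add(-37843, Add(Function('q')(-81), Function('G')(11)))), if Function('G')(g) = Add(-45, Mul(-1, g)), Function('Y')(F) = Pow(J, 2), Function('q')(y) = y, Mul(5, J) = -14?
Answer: Rational(3024757584, 5) ≈ 6.0495e+8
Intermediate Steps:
J = Rational(-14, 5) (J = Mul(Rational(1, 5), -14) = Rational(-14, 5) ≈ -2.8000)
Function('Y')(F) = Rational(196, 25) (Function('Y')(F) = Pow(Rational(-14, 5), 2) = Rational(196, 25))
Mul(Add(-15936, Function('Y')(172)), Add(-37843, Add(Function('q')(-81), Function('G')(11)))) = Mul(Add(-15936, Rational(196, 25)), Add(-37843, Add(-81, Add(-45, Mul(-1, 11))))) = Mul(Rational(-398204, 25), Add(-37843, Add(-81, Add(-45, -11)))) = Mul(Rational(-398204, 25), Add(-37843, Add(-81, -56))) = Mul(Rational(-398204, 25), Add(-37843, -137)) = Mul(Rational(-398204, 25), -37980) = Rational(3024757584, 5)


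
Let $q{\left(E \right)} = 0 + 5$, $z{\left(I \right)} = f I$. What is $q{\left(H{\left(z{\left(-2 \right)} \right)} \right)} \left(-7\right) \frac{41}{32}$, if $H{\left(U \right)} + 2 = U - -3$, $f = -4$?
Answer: $- \frac{1435}{32} \approx -44.844$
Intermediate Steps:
$z{\left(I \right)} = - 4 I$
$H{\left(U \right)} = 1 + U$ ($H{\left(U \right)} = -2 + \left(U - -3\right) = -2 + \left(U + 3\right) = -2 + \left(3 + U\right) = 1 + U$)
$q{\left(E \right)} = 5$
$q{\left(H{\left(z{\left(-2 \right)} \right)} \right)} \left(-7\right) \frac{41}{32} = 5 \left(-7\right) \frac{41}{32} = - 35 \cdot 41 \cdot \frac{1}{32} = \left(-35\right) \frac{41}{32} = - \frac{1435}{32}$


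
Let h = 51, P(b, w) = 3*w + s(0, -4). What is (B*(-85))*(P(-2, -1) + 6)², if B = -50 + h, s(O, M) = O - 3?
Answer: 0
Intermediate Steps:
s(O, M) = -3 + O
P(b, w) = -3 + 3*w (P(b, w) = 3*w + (-3 + 0) = 3*w - 3 = -3 + 3*w)
B = 1 (B = -50 + 51 = 1)
(B*(-85))*(P(-2, -1) + 6)² = (1*(-85))*((-3 + 3*(-1)) + 6)² = -85*((-3 - 3) + 6)² = -85*(-6 + 6)² = -85*0² = -85*0 = 0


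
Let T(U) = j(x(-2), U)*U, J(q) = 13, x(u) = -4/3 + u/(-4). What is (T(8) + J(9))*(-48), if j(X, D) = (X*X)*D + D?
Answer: -17488/3 ≈ -5829.3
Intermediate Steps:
x(u) = -4/3 - u/4 (x(u) = -4*⅓ + u*(-¼) = -4/3 - u/4)
j(X, D) = D + D*X² (j(X, D) = X²*D + D = D*X² + D = D + D*X²)
T(U) = 61*U²/36 (T(U) = (U*(1 + (-4/3 - ¼*(-2))²))*U = (U*(1 + (-4/3 + ½)²))*U = (U*(1 + (-⅚)²))*U = (U*(1 + 25/36))*U = (U*(61/36))*U = (61*U/36)*U = 61*U²/36)
(T(8) + J(9))*(-48) = ((61/36)*8² + 13)*(-48) = ((61/36)*64 + 13)*(-48) = (976/9 + 13)*(-48) = (1093/9)*(-48) = -17488/3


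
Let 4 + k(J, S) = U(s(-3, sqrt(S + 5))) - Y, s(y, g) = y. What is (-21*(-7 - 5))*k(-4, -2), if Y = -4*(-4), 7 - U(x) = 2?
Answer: -3780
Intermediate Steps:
U(x) = 5 (U(x) = 7 - 1*2 = 7 - 2 = 5)
Y = 16
k(J, S) = -15 (k(J, S) = -4 + (5 - 1*16) = -4 + (5 - 16) = -4 - 11 = -15)
(-21*(-7 - 5))*k(-4, -2) = -21*(-7 - 5)*(-15) = -21*(-12)*(-15) = 252*(-15) = -3780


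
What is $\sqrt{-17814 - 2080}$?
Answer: $7 i \sqrt{406} \approx 141.05 i$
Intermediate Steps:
$\sqrt{-17814 - 2080} = \sqrt{-19894} = 7 i \sqrt{406}$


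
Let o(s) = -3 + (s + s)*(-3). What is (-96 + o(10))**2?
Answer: 25281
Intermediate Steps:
o(s) = -3 - 6*s (o(s) = -3 + (2*s)*(-3) = -3 - 6*s)
(-96 + o(10))**2 = (-96 + (-3 - 6*10))**2 = (-96 + (-3 - 60))**2 = (-96 - 63)**2 = (-159)**2 = 25281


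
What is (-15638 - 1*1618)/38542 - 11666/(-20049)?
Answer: 51832714/386364279 ≈ 0.13416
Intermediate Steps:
(-15638 - 1*1618)/38542 - 11666/(-20049) = (-15638 - 1618)*(1/38542) - 11666*(-1/20049) = -17256*1/38542 + 11666/20049 = -8628/19271 + 11666/20049 = 51832714/386364279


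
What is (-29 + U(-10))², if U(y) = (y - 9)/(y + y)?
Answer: 314721/400 ≈ 786.80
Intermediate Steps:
U(y) = (-9 + y)/(2*y) (U(y) = (-9 + y)/((2*y)) = (-9 + y)*(1/(2*y)) = (-9 + y)/(2*y))
(-29 + U(-10))² = (-29 + (½)*(-9 - 10)/(-10))² = (-29 + (½)*(-⅒)*(-19))² = (-29 + 19/20)² = (-561/20)² = 314721/400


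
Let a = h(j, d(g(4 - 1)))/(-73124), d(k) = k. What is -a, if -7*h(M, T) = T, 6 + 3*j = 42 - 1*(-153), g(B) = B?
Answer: -3/511868 ≈ -5.8609e-6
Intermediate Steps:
j = 63 (j = -2 + (42 - 1*(-153))/3 = -2 + (42 + 153)/3 = -2 + (⅓)*195 = -2 + 65 = 63)
h(M, T) = -T/7
a = 3/511868 (a = -(4 - 1)/7/(-73124) = -⅐*3*(-1/73124) = -3/7*(-1/73124) = 3/511868 ≈ 5.8609e-6)
-a = -1*3/511868 = -3/511868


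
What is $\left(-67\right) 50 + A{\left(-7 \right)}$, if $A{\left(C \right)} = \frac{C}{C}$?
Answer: $-3349$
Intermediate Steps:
$A{\left(C \right)} = 1$
$\left(-67\right) 50 + A{\left(-7 \right)} = \left(-67\right) 50 + 1 = -3350 + 1 = -3349$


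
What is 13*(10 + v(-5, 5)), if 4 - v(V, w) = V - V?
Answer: 182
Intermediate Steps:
v(V, w) = 4 (v(V, w) = 4 - (V - V) = 4 - 1*0 = 4 + 0 = 4)
13*(10 + v(-5, 5)) = 13*(10 + 4) = 13*14 = 182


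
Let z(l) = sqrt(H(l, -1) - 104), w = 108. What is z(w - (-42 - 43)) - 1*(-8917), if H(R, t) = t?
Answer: 8917 + I*sqrt(105) ≈ 8917.0 + 10.247*I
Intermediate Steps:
z(l) = I*sqrt(105) (z(l) = sqrt(-1 - 104) = sqrt(-105) = I*sqrt(105))
z(w - (-42 - 43)) - 1*(-8917) = I*sqrt(105) - 1*(-8917) = I*sqrt(105) + 8917 = 8917 + I*sqrt(105)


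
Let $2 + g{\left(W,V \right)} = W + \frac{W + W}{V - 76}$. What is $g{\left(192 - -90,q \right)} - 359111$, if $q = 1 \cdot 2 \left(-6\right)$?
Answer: $- \frac{7894423}{22} \approx -3.5884 \cdot 10^{5}$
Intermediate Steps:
$q = -12$ ($q = 2 \left(-6\right) = -12$)
$g{\left(W,V \right)} = -2 + W + \frac{2 W}{-76 + V}$ ($g{\left(W,V \right)} = -2 + \left(W + \frac{W + W}{V - 76}\right) = -2 + \left(W + \frac{2 W}{-76 + V}\right) = -2 + W + \frac{2 W}{-76 + V}$)
$g{\left(192 - -90,q \right)} - 359111 = \frac{152 - 74 \left(192 - -90\right) - -24 - 12 \left(192 - -90\right)}{-76 - 12} - 359111 = \frac{152 - 74 \left(192 + 90\right) + 24 - 12 \left(192 + 90\right)}{-88} - 359111 = - \frac{152 - 20868 + 24 - 3384}{88} - 359111 = \left(- \frac{1}{88}\right) \left(-24076\right) - 359111 = \frac{6019}{22} - 359111 = - \frac{7894423}{22}$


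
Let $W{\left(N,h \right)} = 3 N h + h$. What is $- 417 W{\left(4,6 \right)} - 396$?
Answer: $-32922$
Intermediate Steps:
$W{\left(N,h \right)} = h + 3 N h$ ($W{\left(N,h \right)} = 3 N h + h = h + 3 N h$)
$- 417 W{\left(4,6 \right)} - 396 = - 417 \cdot 6 \left(1 + 3 \cdot 4\right) - 396 = - 417 \cdot 6 \left(1 + 12\right) - 396 = - 417 \cdot 6 \cdot 13 - 396 = \left(-417\right) 78 - 396 = -32526 - 396 = -32922$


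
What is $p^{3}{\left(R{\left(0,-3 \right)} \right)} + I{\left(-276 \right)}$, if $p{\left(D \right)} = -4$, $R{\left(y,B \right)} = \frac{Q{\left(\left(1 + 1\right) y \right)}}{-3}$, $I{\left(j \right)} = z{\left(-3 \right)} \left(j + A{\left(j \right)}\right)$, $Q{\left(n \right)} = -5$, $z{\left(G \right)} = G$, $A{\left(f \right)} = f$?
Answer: $1592$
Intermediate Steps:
$I{\left(j \right)} = - 6 j$ ($I{\left(j \right)} = - 3 \left(j + j\right) = - 3 \cdot 2 j = - 6 j$)
$R{\left(y,B \right)} = \frac{5}{3}$ ($R{\left(y,B \right)} = - \frac{5}{-3} = \left(-5\right) \left(- \frac{1}{3}\right) = \frac{5}{3}$)
$p^{3}{\left(R{\left(0,-3 \right)} \right)} + I{\left(-276 \right)} = \left(-4\right)^{3} - -1656 = -64 + 1656 = 1592$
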